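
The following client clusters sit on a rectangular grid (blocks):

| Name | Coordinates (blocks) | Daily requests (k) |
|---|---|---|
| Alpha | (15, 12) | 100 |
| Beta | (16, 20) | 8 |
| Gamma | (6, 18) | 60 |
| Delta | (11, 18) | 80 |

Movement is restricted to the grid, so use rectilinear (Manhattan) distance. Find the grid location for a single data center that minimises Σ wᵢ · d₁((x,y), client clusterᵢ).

(11, 18)

Manhattan distance separates: Σwᵢ(|x−xᵢ|+|y−yᵢ|) = Σwᵢ|x−xᵢ| + Σwᵢ|y−yᵢ|, so x and y are optimised independently as 1-D weighted medians.
Total weight W = 248; half = 124.
x-coordinate, sorted with cumulative weight:
  x=6 (Gamma, w=60) cum 60
  x=11 (Delta, w=80) cum 140  ← median
  x=15 (Alpha, w=100) cum 240
  x=16 (Beta, w=8) cum 248
⇒ x* = 11
y-coordinate, sorted with cumulative weight:
  y=12 (Alpha, w=100) cum 100
  y=18 (Gamma, w=60) cum 160  ← median
  y=18 (Delta, w=80) cum 240
  y=20 (Beta, w=8) cum 248
⇒ y* = 18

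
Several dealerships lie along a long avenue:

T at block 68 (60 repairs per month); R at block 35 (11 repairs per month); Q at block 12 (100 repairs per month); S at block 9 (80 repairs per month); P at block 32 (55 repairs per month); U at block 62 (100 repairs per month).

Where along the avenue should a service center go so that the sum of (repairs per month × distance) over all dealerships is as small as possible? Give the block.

x = 32

For a sum of weighted absolute distances on a line, the optimum is the weighted median (not the mean). Total weight W = 406; half-weight = 203.
Sort by position and accumulate weight:
  block 9 (S, w=80) → cum 80
  block 12 (Q, w=100) → cum 180
  block 32 (P, w=55) → cum 235  ≥ 203 → median here
  block 35 (R, w=11) → cum 246
  block 62 (U, w=100) → cum 346
  block 68 (T, w=60) → cum 406
Optimal location: block 32.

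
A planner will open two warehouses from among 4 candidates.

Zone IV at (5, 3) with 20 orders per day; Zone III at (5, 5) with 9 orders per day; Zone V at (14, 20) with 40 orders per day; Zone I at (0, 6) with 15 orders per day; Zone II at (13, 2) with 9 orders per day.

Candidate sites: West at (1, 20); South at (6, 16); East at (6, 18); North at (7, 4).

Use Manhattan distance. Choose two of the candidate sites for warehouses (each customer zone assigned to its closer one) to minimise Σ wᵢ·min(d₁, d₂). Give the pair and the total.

{East, North}, total 694

Evaluate every pair (each demand assigned to the nearer of the two):
  {East, North}: total = 694
  {South, North}: total = 774
  {West, North}: total = 814
  {South, East}: total = 1217
  {West, East}: total = 1278
  {West, South}: total = 1282
Best pair: {East, North} with total 694.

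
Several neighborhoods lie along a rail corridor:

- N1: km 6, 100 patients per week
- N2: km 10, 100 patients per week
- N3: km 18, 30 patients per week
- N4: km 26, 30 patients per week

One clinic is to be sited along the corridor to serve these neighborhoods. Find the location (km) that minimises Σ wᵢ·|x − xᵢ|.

x = 10

For a sum of weighted absolute distances on a line, the optimum is the weighted median (not the mean). Total weight W = 260; half-weight = 130.
Sort by position and accumulate weight:
  km 6 (N1, w=100) → cum 100
  km 10 (N2, w=100) → cum 200  ≥ 130 → median here
  km 18 (N3, w=30) → cum 230
  km 26 (N4, w=30) → cum 260
Optimal location: km 10.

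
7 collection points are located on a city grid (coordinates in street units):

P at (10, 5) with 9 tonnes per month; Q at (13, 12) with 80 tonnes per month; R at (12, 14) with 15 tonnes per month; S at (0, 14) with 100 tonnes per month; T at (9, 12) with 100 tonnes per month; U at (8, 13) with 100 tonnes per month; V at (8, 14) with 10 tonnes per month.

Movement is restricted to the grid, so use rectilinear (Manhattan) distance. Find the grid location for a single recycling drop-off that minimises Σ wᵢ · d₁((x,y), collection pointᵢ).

Manhattan distance separates: Σwᵢ(|x−xᵢ|+|y−yᵢ|) = Σwᵢ|x−xᵢ| + Σwᵢ|y−yᵢ|, so x and y are optimised independently as 1-D weighted medians.
Total weight W = 414; half = 207.
x-coordinate, sorted with cumulative weight:
  x=0 (S, w=100) cum 100
  x=8 (U, w=100) cum 200
  x=8 (V, w=10) cum 210  ← median
  x=9 (T, w=100) cum 310
  x=10 (P, w=9) cum 319
  x=12 (R, w=15) cum 334
  x=13 (Q, w=80) cum 414
⇒ x* = 8
y-coordinate, sorted with cumulative weight:
  y=5 (P, w=9) cum 9
  y=12 (Q, w=80) cum 89
  y=12 (T, w=100) cum 189
  y=13 (U, w=100) cum 289  ← median
  y=14 (R, w=15) cum 304
  y=14 (S, w=100) cum 404
  y=14 (V, w=10) cum 414
⇒ y* = 13

(8, 13)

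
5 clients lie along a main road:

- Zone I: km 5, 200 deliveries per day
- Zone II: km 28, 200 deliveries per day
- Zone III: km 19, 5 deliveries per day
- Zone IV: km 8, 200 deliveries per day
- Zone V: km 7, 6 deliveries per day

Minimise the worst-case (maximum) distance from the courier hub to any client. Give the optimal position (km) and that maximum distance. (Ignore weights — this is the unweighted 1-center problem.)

The 1-center on a line is the midpoint of the two extreme points: leftmost at 5, rightmost at 28.
Optimal location = (5 + 28)/2 = 16.5; maximum distance = (28 − 5)/2 = 11.5.

location 16.5, max distance 11.5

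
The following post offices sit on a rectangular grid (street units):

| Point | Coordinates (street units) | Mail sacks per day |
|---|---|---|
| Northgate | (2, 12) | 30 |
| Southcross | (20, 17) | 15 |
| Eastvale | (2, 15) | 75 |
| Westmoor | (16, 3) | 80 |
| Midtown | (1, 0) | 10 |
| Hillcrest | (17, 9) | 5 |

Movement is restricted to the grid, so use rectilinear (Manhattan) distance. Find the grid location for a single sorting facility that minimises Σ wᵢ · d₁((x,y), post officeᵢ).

Manhattan distance separates: Σwᵢ(|x−xᵢ|+|y−yᵢ|) = Σwᵢ|x−xᵢ| + Σwᵢ|y−yᵢ|, so x and y are optimised independently as 1-D weighted medians.
Total weight W = 215; half = 107.5.
x-coordinate, sorted with cumulative weight:
  x=1 (Midtown, w=10) cum 10
  x=2 (Northgate, w=30) cum 40
  x=2 (Eastvale, w=75) cum 115  ← median
  x=16 (Westmoor, w=80) cum 195
  x=17 (Hillcrest, w=5) cum 200
  x=20 (Southcross, w=15) cum 215
⇒ x* = 2
y-coordinate, sorted with cumulative weight:
  y=0 (Midtown, w=10) cum 10
  y=3 (Westmoor, w=80) cum 90
  y=9 (Hillcrest, w=5) cum 95
  y=12 (Northgate, w=30) cum 125  ← median
  y=15 (Eastvale, w=75) cum 200
  y=17 (Southcross, w=15) cum 215
⇒ y* = 12

(2, 12)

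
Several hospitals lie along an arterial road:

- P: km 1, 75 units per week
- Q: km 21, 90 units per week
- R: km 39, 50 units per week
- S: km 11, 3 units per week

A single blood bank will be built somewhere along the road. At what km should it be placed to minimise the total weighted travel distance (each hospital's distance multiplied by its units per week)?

For a sum of weighted absolute distances on a line, the optimum is the weighted median (not the mean). Total weight W = 218; half-weight = 109.
Sort by position and accumulate weight:
  km 1 (P, w=75) → cum 75
  km 11 (S, w=3) → cum 78
  km 21 (Q, w=90) → cum 168  ≥ 109 → median here
  km 39 (R, w=50) → cum 218
Optimal location: km 21.

x = 21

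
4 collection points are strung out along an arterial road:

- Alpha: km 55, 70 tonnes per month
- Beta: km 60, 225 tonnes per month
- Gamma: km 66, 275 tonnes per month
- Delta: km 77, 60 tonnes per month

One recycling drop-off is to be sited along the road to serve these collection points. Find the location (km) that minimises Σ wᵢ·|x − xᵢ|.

x = 66

For a sum of weighted absolute distances on a line, the optimum is the weighted median (not the mean). Total weight W = 630; half-weight = 315.
Sort by position and accumulate weight:
  km 55 (Alpha, w=70) → cum 70
  km 60 (Beta, w=225) → cum 295
  km 66 (Gamma, w=275) → cum 570  ≥ 315 → median here
  km 77 (Delta, w=60) → cum 630
Optimal location: km 66.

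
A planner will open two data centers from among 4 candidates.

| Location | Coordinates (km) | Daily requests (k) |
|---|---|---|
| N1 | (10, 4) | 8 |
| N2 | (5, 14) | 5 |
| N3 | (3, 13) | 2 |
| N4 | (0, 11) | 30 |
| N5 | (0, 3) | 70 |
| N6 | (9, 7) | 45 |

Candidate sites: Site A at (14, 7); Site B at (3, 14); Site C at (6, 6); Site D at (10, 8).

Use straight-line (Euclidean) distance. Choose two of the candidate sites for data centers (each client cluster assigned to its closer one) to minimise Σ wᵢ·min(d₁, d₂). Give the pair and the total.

{Site B, Site C}, total 786.9

Evaluate every pair (each demand assigned to the nearer of the two):
  {Site B, Site C}: total = 786.9
  {Site C, Site D}: total = 853.8
  {Site A, Site C}: total = 937.5
  {Site B, Site D}: total = 1017.5
  {Site A, Site B}: total = 1202.4
  {Site A, Site D}: total = 1247.7
Best pair: {Site B, Site C} with total 786.9.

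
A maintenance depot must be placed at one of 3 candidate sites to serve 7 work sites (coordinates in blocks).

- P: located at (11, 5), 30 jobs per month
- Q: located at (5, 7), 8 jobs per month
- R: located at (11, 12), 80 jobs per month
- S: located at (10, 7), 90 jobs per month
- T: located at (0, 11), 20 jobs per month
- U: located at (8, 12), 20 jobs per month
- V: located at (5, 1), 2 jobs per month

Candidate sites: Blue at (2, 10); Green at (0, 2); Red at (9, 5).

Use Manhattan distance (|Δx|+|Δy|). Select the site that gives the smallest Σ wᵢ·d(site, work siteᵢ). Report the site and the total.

Total weighted distance at each candidate:
  Blue (2, 10): total = 2582
  Green (0, 2): total = 4082
  Red (9, 5): total = 1574
Minimum is at Red with total 1574 blocks.

Red, total 1574 blocks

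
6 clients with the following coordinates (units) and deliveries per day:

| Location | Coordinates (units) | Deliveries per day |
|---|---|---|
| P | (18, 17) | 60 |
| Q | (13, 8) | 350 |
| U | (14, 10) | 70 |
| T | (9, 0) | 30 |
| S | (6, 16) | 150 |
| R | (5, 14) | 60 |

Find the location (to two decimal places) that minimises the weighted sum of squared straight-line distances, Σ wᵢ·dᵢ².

The minimiser of Σwᵢ‖p−pᵢ‖² is the weighted centroid p* = (Σwᵢpᵢ)/(Σwᵢ).
Σwᵢ = 720.
Σwᵢxᵢ = 60·18 + 350·13 + 70·14 + 30·9 + 150·6 + 60·5 = 8080.
Σwᵢyᵢ = 60·17 + 350·8 + 70·10 + 30·0 + 150·16 + 60·14 = 7760.
x* = 8080/720 = 11.22, y* = 7760/720 = 10.78.

(11.22, 10.78)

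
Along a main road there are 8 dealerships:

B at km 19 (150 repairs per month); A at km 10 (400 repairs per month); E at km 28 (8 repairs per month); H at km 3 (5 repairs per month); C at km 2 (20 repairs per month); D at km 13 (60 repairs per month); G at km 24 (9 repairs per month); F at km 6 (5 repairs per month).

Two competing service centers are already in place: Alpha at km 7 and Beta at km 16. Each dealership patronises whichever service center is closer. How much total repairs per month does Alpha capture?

430

The indifferent point is the midpoint (7+16)/2 = 11.5; dealerships left of it (closer to Alpha at 7) go to Alpha, those right go to Beta.
  C at 2 (w=20) → Alpha
  H at 3 (w=5) → Alpha
  F at 6 (w=5) → Alpha
  A at 10 (w=400) → Alpha
  D at 13 (w=60) → Beta
  B at 19 (w=150) → Beta
  G at 24 (w=9) → Beta
  E at 28 (w=8) → Beta
Alpha captures 430; Beta captures 227.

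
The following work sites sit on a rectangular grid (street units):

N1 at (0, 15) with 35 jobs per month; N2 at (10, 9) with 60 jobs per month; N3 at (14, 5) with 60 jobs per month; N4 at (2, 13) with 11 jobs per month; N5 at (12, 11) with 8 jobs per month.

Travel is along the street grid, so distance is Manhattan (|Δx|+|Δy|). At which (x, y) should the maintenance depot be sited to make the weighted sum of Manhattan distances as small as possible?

Manhattan distance separates: Σwᵢ(|x−xᵢ|+|y−yᵢ|) = Σwᵢ|x−xᵢ| + Σwᵢ|y−yᵢ|, so x and y are optimised independently as 1-D weighted medians.
Total weight W = 174; half = 87.
x-coordinate, sorted with cumulative weight:
  x=0 (N1, w=35) cum 35
  x=2 (N4, w=11) cum 46
  x=10 (N2, w=60) cum 106  ← median
  x=12 (N5, w=8) cum 114
  x=14 (N3, w=60) cum 174
⇒ x* = 10
y-coordinate, sorted with cumulative weight:
  y=5 (N3, w=60) cum 60
  y=9 (N2, w=60) cum 120  ← median
  y=11 (N5, w=8) cum 128
  y=13 (N4, w=11) cum 139
  y=15 (N1, w=35) cum 174
⇒ y* = 9

(10, 9)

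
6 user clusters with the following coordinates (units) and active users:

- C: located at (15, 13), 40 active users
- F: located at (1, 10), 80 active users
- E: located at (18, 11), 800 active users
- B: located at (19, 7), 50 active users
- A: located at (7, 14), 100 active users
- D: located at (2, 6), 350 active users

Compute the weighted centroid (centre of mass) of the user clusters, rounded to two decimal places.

(12.27, 9.84)

The minimiser of Σwᵢ‖p−pᵢ‖² is the weighted centroid p* = (Σwᵢpᵢ)/(Σwᵢ).
Σwᵢ = 1420.
Σwᵢxᵢ = 40·15 + 80·1 + 800·18 + 50·19 + 100·7 + 350·2 = 17430.
Σwᵢyᵢ = 40·13 + 80·10 + 800·11 + 50·7 + 100·14 + 350·6 = 13970.
x* = 17430/1420 = 12.27, y* = 13970/1420 = 9.84.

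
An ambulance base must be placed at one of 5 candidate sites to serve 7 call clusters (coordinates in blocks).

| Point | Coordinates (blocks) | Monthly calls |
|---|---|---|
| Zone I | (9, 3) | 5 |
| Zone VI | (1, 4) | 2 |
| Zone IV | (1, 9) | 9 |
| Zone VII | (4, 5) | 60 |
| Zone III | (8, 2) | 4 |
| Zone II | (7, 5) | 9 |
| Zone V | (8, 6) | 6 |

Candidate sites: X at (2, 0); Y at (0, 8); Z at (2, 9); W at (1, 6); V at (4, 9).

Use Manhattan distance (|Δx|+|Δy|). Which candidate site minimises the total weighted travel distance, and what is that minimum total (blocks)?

W, total 475 blocks

Total weighted distance at each candidate:
  X (2, 0): total = 764
  Y (0, 8): total = 724
  Z (2, 9): total = 633
  W (1, 6): total = 475
  V (4, 9): total = 487
Minimum is at W with total 475 blocks.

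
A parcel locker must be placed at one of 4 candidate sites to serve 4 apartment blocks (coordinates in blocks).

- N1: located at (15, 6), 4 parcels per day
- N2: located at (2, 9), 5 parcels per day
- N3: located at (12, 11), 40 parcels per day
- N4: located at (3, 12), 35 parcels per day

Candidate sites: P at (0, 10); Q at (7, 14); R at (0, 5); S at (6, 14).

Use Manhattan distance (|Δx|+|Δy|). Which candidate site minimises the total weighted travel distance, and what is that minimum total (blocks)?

Q, total 644 blocks

Total weighted distance at each candidate:
  P (0, 10): total = 786
  Q (7, 14): total = 644
  R (0, 5): total = 1164
  S (6, 14): total = 648
Minimum is at Q with total 644 blocks.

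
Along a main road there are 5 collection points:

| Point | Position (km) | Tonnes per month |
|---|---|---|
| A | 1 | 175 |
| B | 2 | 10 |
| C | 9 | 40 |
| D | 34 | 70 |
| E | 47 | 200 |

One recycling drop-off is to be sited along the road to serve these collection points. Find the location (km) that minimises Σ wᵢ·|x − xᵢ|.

x = 34

For a sum of weighted absolute distances on a line, the optimum is the weighted median (not the mean). Total weight W = 495; half-weight = 247.5.
Sort by position and accumulate weight:
  km 1 (A, w=175) → cum 175
  km 2 (B, w=10) → cum 185
  km 9 (C, w=40) → cum 225
  km 34 (D, w=70) → cum 295  ≥ 247.5 → median here
  km 47 (E, w=200) → cum 495
Optimal location: km 34.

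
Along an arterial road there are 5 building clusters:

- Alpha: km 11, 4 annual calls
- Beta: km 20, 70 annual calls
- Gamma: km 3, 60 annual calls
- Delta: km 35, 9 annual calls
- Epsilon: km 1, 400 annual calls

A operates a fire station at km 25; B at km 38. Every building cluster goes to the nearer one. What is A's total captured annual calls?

534

The indifferent point is the midpoint (25+38)/2 = 31.5; building clusters left of it (closer to A at 25) go to A, those right go to B.
  Epsilon at 1 (w=400) → A
  Gamma at 3 (w=60) → A
  Alpha at 11 (w=4) → A
  Beta at 20 (w=70) → A
  Delta at 35 (w=9) → B
A captures 534; B captures 9.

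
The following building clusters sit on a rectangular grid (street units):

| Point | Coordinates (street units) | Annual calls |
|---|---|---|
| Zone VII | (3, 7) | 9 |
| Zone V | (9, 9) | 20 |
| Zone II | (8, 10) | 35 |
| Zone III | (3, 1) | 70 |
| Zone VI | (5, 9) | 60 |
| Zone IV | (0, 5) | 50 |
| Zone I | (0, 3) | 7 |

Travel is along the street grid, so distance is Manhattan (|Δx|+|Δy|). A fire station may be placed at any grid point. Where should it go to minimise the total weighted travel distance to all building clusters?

(3, 5)

Manhattan distance separates: Σwᵢ(|x−xᵢ|+|y−yᵢ|) = Σwᵢ|x−xᵢ| + Σwᵢ|y−yᵢ|, so x and y are optimised independently as 1-D weighted medians.
Total weight W = 251; half = 125.5.
x-coordinate, sorted with cumulative weight:
  x=0 (Zone IV, w=50) cum 50
  x=0 (Zone I, w=7) cum 57
  x=3 (Zone VII, w=9) cum 66
  x=3 (Zone III, w=70) cum 136  ← median
  x=5 (Zone VI, w=60) cum 196
  x=8 (Zone II, w=35) cum 231
  x=9 (Zone V, w=20) cum 251
⇒ x* = 3
y-coordinate, sorted with cumulative weight:
  y=1 (Zone III, w=70) cum 70
  y=3 (Zone I, w=7) cum 77
  y=5 (Zone IV, w=50) cum 127  ← median
  y=7 (Zone VII, w=9) cum 136
  y=9 (Zone V, w=20) cum 156
  y=9 (Zone VI, w=60) cum 216
  y=10 (Zone II, w=35) cum 251
⇒ y* = 5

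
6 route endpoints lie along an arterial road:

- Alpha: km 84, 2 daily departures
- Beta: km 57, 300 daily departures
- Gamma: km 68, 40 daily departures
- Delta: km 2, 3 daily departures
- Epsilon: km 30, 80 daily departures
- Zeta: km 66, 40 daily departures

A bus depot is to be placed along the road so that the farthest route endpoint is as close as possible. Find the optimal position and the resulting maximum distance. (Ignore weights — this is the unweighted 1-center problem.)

location 43, max distance 41

The 1-center on a line is the midpoint of the two extreme points: leftmost at 2, rightmost at 84.
Optimal location = (2 + 84)/2 = 43; maximum distance = (84 − 2)/2 = 41.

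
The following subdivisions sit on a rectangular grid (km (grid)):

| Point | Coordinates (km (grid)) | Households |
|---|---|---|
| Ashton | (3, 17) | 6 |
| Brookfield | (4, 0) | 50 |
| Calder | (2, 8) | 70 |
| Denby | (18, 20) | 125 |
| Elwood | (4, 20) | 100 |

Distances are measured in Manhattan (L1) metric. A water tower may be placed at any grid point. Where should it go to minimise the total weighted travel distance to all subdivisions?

Manhattan distance separates: Σwᵢ(|x−xᵢ|+|y−yᵢ|) = Σwᵢ|x−xᵢ| + Σwᵢ|y−yᵢ|, so x and y are optimised independently as 1-D weighted medians.
Total weight W = 351; half = 175.5.
x-coordinate, sorted with cumulative weight:
  x=2 (Calder, w=70) cum 70
  x=3 (Ashton, w=6) cum 76
  x=4 (Brookfield, w=50) cum 126
  x=4 (Elwood, w=100) cum 226  ← median
  x=18 (Denby, w=125) cum 351
⇒ x* = 4
y-coordinate, sorted with cumulative weight:
  y=0 (Brookfield, w=50) cum 50
  y=8 (Calder, w=70) cum 120
  y=17 (Ashton, w=6) cum 126
  y=20 (Denby, w=125) cum 251  ← median
  y=20 (Elwood, w=100) cum 351
⇒ y* = 20

(4, 20)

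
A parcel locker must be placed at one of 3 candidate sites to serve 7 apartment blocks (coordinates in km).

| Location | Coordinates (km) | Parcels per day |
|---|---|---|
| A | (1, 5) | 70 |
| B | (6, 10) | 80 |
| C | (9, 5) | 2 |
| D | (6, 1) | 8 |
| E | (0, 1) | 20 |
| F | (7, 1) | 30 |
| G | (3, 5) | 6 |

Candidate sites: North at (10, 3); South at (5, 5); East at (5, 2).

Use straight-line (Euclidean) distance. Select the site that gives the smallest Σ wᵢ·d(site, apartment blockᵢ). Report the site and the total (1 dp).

Total weighted distance at each candidate:
  North (10, 3): total = 1686.4
  South (5, 5): total = 1003.1
  East (5, 2): total = 1207.0
Minimum is at South with total 1003.1 km.

South, total 1003.1 km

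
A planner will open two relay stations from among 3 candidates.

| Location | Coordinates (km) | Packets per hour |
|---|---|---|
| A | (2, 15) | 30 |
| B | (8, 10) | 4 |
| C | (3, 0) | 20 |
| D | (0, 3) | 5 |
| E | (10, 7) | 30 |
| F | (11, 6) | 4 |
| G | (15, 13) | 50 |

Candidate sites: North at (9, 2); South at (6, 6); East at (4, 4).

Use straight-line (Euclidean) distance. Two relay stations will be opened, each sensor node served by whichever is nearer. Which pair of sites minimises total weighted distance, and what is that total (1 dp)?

Evaluate every pair (each demand assigned to the nearer of the two):
  {South, East}: total = 1130.2
  {North, South}: total = 1185.1
  {North, East}: total = 1264.7
Best pair: {South, East} with total 1130.2.

{South, East}, total 1130.2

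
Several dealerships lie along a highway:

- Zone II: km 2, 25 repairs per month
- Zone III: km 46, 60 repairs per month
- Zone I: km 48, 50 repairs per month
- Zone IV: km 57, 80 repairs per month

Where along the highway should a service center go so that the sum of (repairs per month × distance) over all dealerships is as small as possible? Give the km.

x = 48

For a sum of weighted absolute distances on a line, the optimum is the weighted median (not the mean). Total weight W = 215; half-weight = 107.5.
Sort by position and accumulate weight:
  km 2 (Zone II, w=25) → cum 25
  km 46 (Zone III, w=60) → cum 85
  km 48 (Zone I, w=50) → cum 135  ≥ 107.5 → median here
  km 57 (Zone IV, w=80) → cum 215
Optimal location: km 48.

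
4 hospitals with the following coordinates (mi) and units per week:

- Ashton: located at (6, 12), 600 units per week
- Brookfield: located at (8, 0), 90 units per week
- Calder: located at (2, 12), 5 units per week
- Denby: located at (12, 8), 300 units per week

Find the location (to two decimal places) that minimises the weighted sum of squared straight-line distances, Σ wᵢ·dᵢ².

(7.97, 9.71)

The minimiser of Σwᵢ‖p−pᵢ‖² is the weighted centroid p* = (Σwᵢpᵢ)/(Σwᵢ).
Σwᵢ = 995.
Σwᵢxᵢ = 600·6 + 90·8 + 5·2 + 300·12 = 7930.
Σwᵢyᵢ = 600·12 + 90·0 + 5·12 + 300·8 = 9660.
x* = 7930/995 = 7.97, y* = 9660/995 = 9.71.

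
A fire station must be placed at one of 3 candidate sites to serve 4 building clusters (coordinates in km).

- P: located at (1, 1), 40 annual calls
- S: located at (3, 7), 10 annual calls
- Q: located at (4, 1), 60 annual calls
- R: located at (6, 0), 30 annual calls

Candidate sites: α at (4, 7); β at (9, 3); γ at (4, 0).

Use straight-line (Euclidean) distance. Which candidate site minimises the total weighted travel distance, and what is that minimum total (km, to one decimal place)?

Total weighted distance at each candidate:
  α (4, 7): total = 856.7
  β (9, 3): total = 852.3
  γ (4, 0): total = 317.2
Minimum is at γ with total 317.2 km.

γ, total 317.2 km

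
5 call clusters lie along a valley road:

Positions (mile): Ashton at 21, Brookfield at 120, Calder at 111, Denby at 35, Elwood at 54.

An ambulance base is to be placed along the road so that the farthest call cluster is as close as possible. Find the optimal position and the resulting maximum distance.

The 1-center on a line is the midpoint of the two extreme points: leftmost at 21, rightmost at 120.
Optimal location = (21 + 120)/2 = 70.5; maximum distance = (120 − 21)/2 = 49.5.

location 70.5, max distance 49.5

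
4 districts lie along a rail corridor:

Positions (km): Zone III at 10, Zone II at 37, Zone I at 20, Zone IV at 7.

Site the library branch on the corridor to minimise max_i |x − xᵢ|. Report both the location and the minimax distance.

location 22, max distance 15

The 1-center on a line is the midpoint of the two extreme points: leftmost at 7, rightmost at 37.
Optimal location = (7 + 37)/2 = 22; maximum distance = (37 − 7)/2 = 15.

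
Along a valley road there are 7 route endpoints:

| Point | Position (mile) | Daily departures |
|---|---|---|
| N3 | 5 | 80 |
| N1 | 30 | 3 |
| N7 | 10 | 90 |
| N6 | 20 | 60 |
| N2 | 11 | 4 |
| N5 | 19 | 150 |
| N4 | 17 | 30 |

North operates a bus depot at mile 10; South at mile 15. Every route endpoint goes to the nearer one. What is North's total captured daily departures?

The indifferent point is the midpoint (10+15)/2 = 12.5; route endpoints left of it (closer to North at 10) go to North, those right go to South.
  N3 at 5 (w=80) → North
  N7 at 10 (w=90) → North
  N2 at 11 (w=4) → North
  N4 at 17 (w=30) → South
  N5 at 19 (w=150) → South
  N6 at 20 (w=60) → South
  N1 at 30 (w=3) → South
North captures 174; South captures 243.

174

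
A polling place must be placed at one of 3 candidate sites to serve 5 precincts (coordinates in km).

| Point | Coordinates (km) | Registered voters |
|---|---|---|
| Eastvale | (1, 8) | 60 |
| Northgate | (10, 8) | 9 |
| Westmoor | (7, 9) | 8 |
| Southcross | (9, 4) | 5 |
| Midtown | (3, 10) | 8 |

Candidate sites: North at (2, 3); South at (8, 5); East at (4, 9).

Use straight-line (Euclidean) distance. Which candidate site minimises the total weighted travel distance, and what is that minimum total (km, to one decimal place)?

Total weighted distance at each candidate:
  North (2, 3): total = 545.3
  South (8, 5): total = 586.0
  East (4, 9): total = 315.2
Minimum is at East with total 315.2 km.

East, total 315.2 km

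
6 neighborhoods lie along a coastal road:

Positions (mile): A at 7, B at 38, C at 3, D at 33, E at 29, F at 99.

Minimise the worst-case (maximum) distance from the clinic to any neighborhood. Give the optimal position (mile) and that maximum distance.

The 1-center on a line is the midpoint of the two extreme points: leftmost at 3, rightmost at 99.
Optimal location = (3 + 99)/2 = 51; maximum distance = (99 − 3)/2 = 48.

location 51, max distance 48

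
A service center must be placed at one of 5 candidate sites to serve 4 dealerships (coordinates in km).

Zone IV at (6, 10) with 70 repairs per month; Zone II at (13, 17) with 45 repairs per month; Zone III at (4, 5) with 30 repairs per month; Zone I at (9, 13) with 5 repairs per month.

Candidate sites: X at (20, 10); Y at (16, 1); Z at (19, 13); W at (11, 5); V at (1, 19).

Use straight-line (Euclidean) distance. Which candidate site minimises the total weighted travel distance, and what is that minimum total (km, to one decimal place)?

Total weighted distance at each candidate:
  X (20, 10): total = 1985.4
  Y (16, 1): total = 2123.2
  Z (19, 13): total = 1818.4
  W (11, 5): total = 1293.7
  V (1, 19): total = 1747.7
Minimum is at W with total 1293.7 km.

W, total 1293.7 km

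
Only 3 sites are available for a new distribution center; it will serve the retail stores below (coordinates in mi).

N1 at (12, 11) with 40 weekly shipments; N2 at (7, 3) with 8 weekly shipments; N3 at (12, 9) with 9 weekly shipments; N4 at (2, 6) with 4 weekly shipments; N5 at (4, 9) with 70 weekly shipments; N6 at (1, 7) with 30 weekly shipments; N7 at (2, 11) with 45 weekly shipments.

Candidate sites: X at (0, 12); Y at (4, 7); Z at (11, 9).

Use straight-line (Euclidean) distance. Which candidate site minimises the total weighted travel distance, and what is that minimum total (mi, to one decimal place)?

Y, total 912.2 mi

Total weighted distance at each candidate:
  X (0, 12): total = 1313.1
  Y (4, 7): total = 912.2
  Z (11, 9): total = 1404.9
Minimum is at Y with total 912.2 mi.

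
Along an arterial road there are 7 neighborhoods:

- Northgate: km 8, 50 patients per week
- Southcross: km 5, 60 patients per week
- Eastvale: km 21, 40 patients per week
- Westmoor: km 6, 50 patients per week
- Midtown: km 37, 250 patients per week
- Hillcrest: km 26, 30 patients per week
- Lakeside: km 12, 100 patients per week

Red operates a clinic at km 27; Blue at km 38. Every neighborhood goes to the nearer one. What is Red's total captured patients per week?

The indifferent point is the midpoint (27+38)/2 = 32.5; neighborhoods left of it (closer to Red at 27) go to Red, those right go to Blue.
  Southcross at 5 (w=60) → Red
  Westmoor at 6 (w=50) → Red
  Northgate at 8 (w=50) → Red
  Lakeside at 12 (w=100) → Red
  Eastvale at 21 (w=40) → Red
  Hillcrest at 26 (w=30) → Red
  Midtown at 37 (w=250) → Blue
Red captures 330; Blue captures 250.

330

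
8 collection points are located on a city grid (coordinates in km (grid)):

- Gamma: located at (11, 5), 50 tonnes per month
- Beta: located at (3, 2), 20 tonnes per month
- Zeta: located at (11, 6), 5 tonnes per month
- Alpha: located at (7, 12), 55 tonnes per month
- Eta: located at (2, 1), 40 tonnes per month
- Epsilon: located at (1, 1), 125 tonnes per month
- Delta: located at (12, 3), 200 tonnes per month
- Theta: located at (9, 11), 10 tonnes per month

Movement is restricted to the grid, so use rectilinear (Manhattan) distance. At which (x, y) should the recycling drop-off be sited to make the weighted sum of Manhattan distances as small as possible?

(11, 3)

Manhattan distance separates: Σwᵢ(|x−xᵢ|+|y−yᵢ|) = Σwᵢ|x−xᵢ| + Σwᵢ|y−yᵢ|, so x and y are optimised independently as 1-D weighted medians.
Total weight W = 505; half = 252.5.
x-coordinate, sorted with cumulative weight:
  x=1 (Epsilon, w=125) cum 125
  x=2 (Eta, w=40) cum 165
  x=3 (Beta, w=20) cum 185
  x=7 (Alpha, w=55) cum 240
  x=9 (Theta, w=10) cum 250
  x=11 (Gamma, w=50) cum 300  ← median
  x=11 (Zeta, w=5) cum 305
  x=12 (Delta, w=200) cum 505
⇒ x* = 11
y-coordinate, sorted with cumulative weight:
  y=1 (Eta, w=40) cum 40
  y=1 (Epsilon, w=125) cum 165
  y=2 (Beta, w=20) cum 185
  y=3 (Delta, w=200) cum 385  ← median
  y=5 (Gamma, w=50) cum 435
  y=6 (Zeta, w=5) cum 440
  y=11 (Theta, w=10) cum 450
  y=12 (Alpha, w=55) cum 505
⇒ y* = 3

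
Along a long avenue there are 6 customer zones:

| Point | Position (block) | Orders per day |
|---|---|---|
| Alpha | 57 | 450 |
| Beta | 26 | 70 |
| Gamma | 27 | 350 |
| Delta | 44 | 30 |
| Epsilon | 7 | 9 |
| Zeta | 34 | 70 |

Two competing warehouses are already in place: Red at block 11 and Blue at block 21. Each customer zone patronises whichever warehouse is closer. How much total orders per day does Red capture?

The indifferent point is the midpoint (11+21)/2 = 16; customer zones left of it (closer to Red at 11) go to Red, those right go to Blue.
  Epsilon at 7 (w=9) → Red
  Beta at 26 (w=70) → Blue
  Gamma at 27 (w=350) → Blue
  Zeta at 34 (w=70) → Blue
  Delta at 44 (w=30) → Blue
  Alpha at 57 (w=450) → Blue
Red captures 9; Blue captures 970.

9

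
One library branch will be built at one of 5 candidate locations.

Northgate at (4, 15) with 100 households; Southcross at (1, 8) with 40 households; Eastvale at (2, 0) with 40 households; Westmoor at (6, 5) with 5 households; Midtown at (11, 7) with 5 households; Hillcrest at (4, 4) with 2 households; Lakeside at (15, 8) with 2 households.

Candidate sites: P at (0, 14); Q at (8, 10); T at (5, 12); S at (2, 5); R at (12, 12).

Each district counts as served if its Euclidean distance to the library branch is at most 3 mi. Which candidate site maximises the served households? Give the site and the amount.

S, covering 2

Coverage radius r = 3 mi; a point is covered iff (Δx)²+(Δy)² ≤ 3² = 9.
  P (0, 14): covers {none} → 0
  Q (8, 10): covers {none} → 0
  T (5, 12): covers {none} → 0
  S (2, 5): covers {Hillcrest} → 2
  R (12, 12): covers {none} → 0
Maximum coverage at S: 2 households.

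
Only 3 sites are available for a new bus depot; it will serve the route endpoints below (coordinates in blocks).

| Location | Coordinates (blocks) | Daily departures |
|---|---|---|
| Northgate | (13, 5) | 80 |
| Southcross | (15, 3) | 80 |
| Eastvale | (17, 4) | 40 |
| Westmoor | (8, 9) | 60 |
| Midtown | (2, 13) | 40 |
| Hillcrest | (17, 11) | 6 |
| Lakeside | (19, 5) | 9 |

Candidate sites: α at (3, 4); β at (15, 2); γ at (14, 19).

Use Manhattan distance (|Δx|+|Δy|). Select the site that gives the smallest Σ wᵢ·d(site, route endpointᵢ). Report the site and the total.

Total weighted distance at each candidate:
  α (3, 4): total = 3759
  β (15, 2): total = 2569
  γ (14, 19): total = 5197
Minimum is at β with total 2569 blocks.

β, total 2569 blocks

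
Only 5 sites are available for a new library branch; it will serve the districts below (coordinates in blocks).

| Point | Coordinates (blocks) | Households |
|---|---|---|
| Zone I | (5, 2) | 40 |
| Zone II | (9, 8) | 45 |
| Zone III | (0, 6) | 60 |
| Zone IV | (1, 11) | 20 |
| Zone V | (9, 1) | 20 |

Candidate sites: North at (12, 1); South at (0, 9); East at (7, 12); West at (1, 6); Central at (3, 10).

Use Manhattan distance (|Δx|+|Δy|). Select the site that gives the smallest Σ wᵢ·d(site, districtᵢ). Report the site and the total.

Total weighted distance at each candidate:
  North (12, 1): total = 2270
  South (0, 9): total = 1510
  East (7, 12): total = 1930
  West (1, 6): total = 1190
  Central (3, 10): total = 1540
Minimum is at West with total 1190 blocks.

West, total 1190 blocks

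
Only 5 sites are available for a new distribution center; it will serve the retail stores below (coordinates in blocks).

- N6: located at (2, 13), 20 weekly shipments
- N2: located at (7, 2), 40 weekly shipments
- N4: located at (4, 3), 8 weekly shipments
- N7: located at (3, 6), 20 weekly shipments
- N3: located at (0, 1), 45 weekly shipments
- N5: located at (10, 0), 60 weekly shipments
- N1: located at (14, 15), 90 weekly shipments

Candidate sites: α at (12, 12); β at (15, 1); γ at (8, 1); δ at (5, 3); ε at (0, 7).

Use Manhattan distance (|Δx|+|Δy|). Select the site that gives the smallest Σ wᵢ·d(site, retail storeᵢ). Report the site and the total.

Total weighted distance at each candidate:
  α (12, 12): total = 3581
  β (15, 1): total = 3689
  γ (8, 1): total = 3028
  δ (5, 3): total = 3173
  ε (0, 7): total = 4054
Minimum is at γ with total 3028 blocks.

γ, total 3028 blocks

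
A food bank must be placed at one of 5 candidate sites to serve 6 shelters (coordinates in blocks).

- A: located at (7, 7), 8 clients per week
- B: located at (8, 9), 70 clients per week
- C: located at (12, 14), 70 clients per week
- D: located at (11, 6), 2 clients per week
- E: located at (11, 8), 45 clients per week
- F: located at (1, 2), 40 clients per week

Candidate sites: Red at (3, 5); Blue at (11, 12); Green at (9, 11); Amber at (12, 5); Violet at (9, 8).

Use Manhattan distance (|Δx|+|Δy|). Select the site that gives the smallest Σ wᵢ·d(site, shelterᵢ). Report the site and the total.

Violet, total 1452 blocks

Total weighted distance at each candidate:
  Red (3, 5): total = 2651
  Blue (11, 12): total = 1694
  Green (9, 11): total = 1597
  Amber (12, 5): total = 1990
  Violet (9, 8): total = 1452
Minimum is at Violet with total 1452 blocks.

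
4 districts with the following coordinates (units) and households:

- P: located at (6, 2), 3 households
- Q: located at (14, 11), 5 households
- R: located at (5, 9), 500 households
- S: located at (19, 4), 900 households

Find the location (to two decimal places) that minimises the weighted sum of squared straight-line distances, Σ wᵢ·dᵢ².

The minimiser of Σwᵢ‖p−pᵢ‖² is the weighted centroid p* = (Σwᵢpᵢ)/(Σwᵢ).
Σwᵢ = 1408.
Σwᵢxᵢ = 3·6 + 5·14 + 500·5 + 900·19 = 19688.
Σwᵢyᵢ = 3·2 + 5·11 + 500·9 + 900·4 = 8161.
x* = 19688/1408 = 13.98, y* = 8161/1408 = 5.80.

(13.98, 5.80)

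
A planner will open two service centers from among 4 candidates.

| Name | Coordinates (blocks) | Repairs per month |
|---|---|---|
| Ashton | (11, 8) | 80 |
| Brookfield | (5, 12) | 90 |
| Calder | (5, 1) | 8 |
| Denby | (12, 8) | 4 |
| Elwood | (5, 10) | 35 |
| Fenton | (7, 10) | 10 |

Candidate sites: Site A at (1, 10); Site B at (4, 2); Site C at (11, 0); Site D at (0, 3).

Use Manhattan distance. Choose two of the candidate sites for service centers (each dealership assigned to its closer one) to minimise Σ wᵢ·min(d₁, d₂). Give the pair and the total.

{Site A, Site C}, total 1472

Evaluate every pair (each demand assigned to the nearer of the two):
  {Site A, Site C}: total = 1472
  {Site A, Site B}: total = 1768
  {Site A, Site D}: total = 1808
  {Site B, Site C}: total = 2107
  {Site B, Site D}: total = 2527
  {Site C, Site D}: total = 2552
Best pair: {Site A, Site C} with total 1472.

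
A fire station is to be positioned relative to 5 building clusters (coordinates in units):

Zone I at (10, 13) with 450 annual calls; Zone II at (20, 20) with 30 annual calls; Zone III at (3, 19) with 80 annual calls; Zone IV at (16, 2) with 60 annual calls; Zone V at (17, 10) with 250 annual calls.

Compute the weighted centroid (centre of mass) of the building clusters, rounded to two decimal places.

(12.13, 12.17)

The minimiser of Σwᵢ‖p−pᵢ‖² is the weighted centroid p* = (Σwᵢpᵢ)/(Σwᵢ).
Σwᵢ = 870.
Σwᵢxᵢ = 450·10 + 30·20 + 80·3 + 60·16 + 250·17 = 10550.
Σwᵢyᵢ = 450·13 + 30·20 + 80·19 + 60·2 + 250·10 = 10590.
x* = 10550/870 = 12.13, y* = 10590/870 = 12.17.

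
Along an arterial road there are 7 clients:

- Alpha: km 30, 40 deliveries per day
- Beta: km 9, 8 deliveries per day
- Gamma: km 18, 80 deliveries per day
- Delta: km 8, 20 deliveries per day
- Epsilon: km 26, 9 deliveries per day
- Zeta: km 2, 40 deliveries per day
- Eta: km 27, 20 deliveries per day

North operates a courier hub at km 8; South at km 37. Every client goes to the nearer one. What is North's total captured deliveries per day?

The indifferent point is the midpoint (8+37)/2 = 22.5; clients left of it (closer to North at 8) go to North, those right go to South.
  Zeta at 2 (w=40) → North
  Delta at 8 (w=20) → North
  Beta at 9 (w=8) → North
  Gamma at 18 (w=80) → North
  Epsilon at 26 (w=9) → South
  Eta at 27 (w=20) → South
  Alpha at 30 (w=40) → South
North captures 148; South captures 69.

148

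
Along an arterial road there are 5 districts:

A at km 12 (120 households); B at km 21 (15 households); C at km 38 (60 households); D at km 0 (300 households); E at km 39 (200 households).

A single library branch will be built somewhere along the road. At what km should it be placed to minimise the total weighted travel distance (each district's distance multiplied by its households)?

For a sum of weighted absolute distances on a line, the optimum is the weighted median (not the mean). Total weight W = 695; half-weight = 347.5.
Sort by position and accumulate weight:
  km 0 (D, w=300) → cum 300
  km 12 (A, w=120) → cum 420  ≥ 347.5 → median here
  km 21 (B, w=15) → cum 435
  km 38 (C, w=60) → cum 495
  km 39 (E, w=200) → cum 695
Optimal location: km 12.

x = 12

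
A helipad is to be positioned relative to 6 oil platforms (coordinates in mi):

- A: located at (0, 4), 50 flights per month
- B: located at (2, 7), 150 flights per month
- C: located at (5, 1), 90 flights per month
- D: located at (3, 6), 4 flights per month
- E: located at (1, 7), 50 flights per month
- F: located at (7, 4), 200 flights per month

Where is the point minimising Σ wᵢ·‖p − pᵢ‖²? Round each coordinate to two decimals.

The minimiser of Σwᵢ‖p−pᵢ‖² is the weighted centroid p* = (Σwᵢpᵢ)/(Σwᵢ).
Σwᵢ = 544.
Σwᵢxᵢ = 50·0 + 150·2 + 90·5 + 4·3 + 50·1 + 200·7 = 2212.
Σwᵢyᵢ = 50·4 + 150·7 + 90·1 + 4·6 + 50·7 + 200·4 = 2514.
x* = 2212/544 = 4.07, y* = 2514/544 = 4.62.

(4.07, 4.62)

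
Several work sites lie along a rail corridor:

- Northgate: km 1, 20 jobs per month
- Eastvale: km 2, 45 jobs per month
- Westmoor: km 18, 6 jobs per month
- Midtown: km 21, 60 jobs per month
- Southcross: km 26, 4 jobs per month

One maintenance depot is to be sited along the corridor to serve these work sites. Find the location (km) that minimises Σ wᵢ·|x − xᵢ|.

For a sum of weighted absolute distances on a line, the optimum is the weighted median (not the mean). Total weight W = 135; half-weight = 67.5.
Sort by position and accumulate weight:
  km 1 (Northgate, w=20) → cum 20
  km 2 (Eastvale, w=45) → cum 65
  km 18 (Westmoor, w=6) → cum 71  ≥ 67.5 → median here
  km 21 (Midtown, w=60) → cum 131
  km 26 (Southcross, w=4) → cum 135
Optimal location: km 18.

x = 18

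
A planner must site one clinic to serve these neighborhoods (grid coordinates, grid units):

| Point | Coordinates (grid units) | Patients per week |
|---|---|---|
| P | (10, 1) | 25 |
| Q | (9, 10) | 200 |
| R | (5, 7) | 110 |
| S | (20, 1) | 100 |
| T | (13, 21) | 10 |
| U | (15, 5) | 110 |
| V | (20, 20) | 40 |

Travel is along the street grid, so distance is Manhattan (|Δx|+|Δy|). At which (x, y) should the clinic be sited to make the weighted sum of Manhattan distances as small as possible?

Manhattan distance separates: Σwᵢ(|x−xᵢ|+|y−yᵢ|) = Σwᵢ|x−xᵢ| + Σwᵢ|y−yᵢ|, so x and y are optimised independently as 1-D weighted medians.
Total weight W = 595; half = 297.5.
x-coordinate, sorted with cumulative weight:
  x=5 (R, w=110) cum 110
  x=9 (Q, w=200) cum 310  ← median
  x=10 (P, w=25) cum 335
  x=13 (T, w=10) cum 345
  x=15 (U, w=110) cum 455
  x=20 (S, w=100) cum 555
  x=20 (V, w=40) cum 595
⇒ x* = 9
y-coordinate, sorted with cumulative weight:
  y=1 (P, w=25) cum 25
  y=1 (S, w=100) cum 125
  y=5 (U, w=110) cum 235
  y=7 (R, w=110) cum 345  ← median
  y=10 (Q, w=200) cum 545
  y=20 (V, w=40) cum 585
  y=21 (T, w=10) cum 595
⇒ y* = 7

(9, 7)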